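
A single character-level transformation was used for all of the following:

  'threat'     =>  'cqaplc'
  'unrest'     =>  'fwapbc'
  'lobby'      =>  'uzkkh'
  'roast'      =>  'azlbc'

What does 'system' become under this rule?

bhbcpv

The rule splits by letter class: vowels +11, consonants +9.
On system: s(cons)+9=b, y(cons)+9=h, s(cons)+9=b, t(cons)+9=c, e(vowel)+11=p, m(cons)+9=v.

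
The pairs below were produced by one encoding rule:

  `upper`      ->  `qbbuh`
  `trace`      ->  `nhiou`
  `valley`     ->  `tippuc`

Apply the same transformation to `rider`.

u(20)→q(16) and p(15)→b(1) fit y≡3x+8 (mod 26); the inverse of 3 mod 26 is 9. Each letter's alphabet position (a=0..z=25) is mapped through 3·x+8 mod 26 — an affine cipher.
On rider: r(17)→3·17+8≡7=h; i(8)→3·8+8≡6=g; d(3)→3·3+8≡17=r; e(4)→3·4+8≡20=u; r(17)→3·17+8≡7=h (all mod 26).

hgruh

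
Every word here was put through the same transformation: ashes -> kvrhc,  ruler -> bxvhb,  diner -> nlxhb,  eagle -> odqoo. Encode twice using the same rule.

dzsfo

Shifts by position in ashes: pos 0: a→k (+10), pos 1: s→v (+3), pos 2: h→r (+10), pos 3: e→h (+3) — repeating every 2. The shifts repeat in a cycle of length 2: positions 0,1,… shift by +10, +3, then the pattern repeats.
For twice: t+10=d, w+3=z, i+10=s, c+3=f, e+10=o.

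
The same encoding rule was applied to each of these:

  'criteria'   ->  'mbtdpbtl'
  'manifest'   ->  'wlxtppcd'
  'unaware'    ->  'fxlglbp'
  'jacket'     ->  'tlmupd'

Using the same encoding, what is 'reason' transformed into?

The shift depends on letter class: consonant c→m is +10, but vowel i→t is +11. Two shifts are in play — +11 for a/e/i/o/u, +10 for every other letter.
For reason: r(cons)+10=b, e(vowel)+11=p, a(vowel)+11=l, s(cons)+10=c, o(vowel)+11=z, n(cons)+10=x.

bplczx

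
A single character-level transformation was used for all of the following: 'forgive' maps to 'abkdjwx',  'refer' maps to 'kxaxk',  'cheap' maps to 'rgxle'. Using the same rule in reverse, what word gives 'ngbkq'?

f(5)→a(0) and o(14)→b(1) fit y≡3x+11 (mod 26); the inverse of 3 mod 26 is 9. This is an affine cipher: with a=0,…,z=25, each position x becomes (3x+11) mod 26.
Decoding ngbkq: n(13)→9·(13−11)≡18=s; g(6)→9·(6−11)≡7=h; b(1)→9·(1−11)≡14=o; k(10)→9·(10−11)≡17=r; q(16)→9·(16−11)≡19=t (all mod 26).

short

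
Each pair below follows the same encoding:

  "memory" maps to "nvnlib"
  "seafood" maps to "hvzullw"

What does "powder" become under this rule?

Each pair mirrors across the alphabet (m↔n, e↔v, m↔n): positions sum to 25. Letters are reflected about the middle of the alphabet (position → 25−position): Atbash.
For powder: p↔k, o↔l, w↔d, d↔w, e↔v, r↔i.

kldwvi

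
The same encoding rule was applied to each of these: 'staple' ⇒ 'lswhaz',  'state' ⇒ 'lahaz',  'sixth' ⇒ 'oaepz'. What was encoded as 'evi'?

Read the word backwards and shift each letter +7.
Undoing it on evi: shift back: e−7=x, v−7=o, i−7=b → xob; then reverse → box.

box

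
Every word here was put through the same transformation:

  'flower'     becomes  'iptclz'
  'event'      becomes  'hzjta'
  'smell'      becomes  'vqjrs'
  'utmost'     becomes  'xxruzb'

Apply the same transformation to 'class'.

fpfyz

In flower: f→i is +3, l→p is +4, o→t is +5, w→c is +6 — the shift increases by 1 each position. Letter i (0-indexed) is shifted by i+3, so successive shifts are 3, 4, 5, ….
Applying it to class: c+3=f, l+4=p, a+5=f, s+6=y, s+7=z.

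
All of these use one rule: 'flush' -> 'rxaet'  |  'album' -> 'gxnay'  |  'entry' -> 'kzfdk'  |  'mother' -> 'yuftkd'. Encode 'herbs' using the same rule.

The shift depends on letter class: consonant f→r is +12, but vowel u→a is +6. The rule splits by letter class: vowels +6, consonants +12.
Applying it to herbs: h(cons)+12=t, e(vowel)+6=k, r(cons)+12=d, b(cons)+12=n, s(cons)+12=e.

tkdne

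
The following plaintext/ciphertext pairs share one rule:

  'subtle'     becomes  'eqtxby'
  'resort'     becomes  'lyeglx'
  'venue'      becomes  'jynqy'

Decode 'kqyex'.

guest

Treating letters as 0–25, the rule is x ↦ 19x + 0 (mod 26).
Decoding kqyex: k(10)→11·(10−0)≡6=g; q(16)→11·(16−0)≡20=u; y(24)→11·(24−0)≡4=e; e(4)→11·(4−0)≡18=s; x(23)→11·(23−0)≡19=t (all mod 26).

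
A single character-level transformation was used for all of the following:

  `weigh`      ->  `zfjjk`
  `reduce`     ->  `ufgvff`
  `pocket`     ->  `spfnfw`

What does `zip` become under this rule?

The shift depends on letter class: consonant w→z is +3, but vowel e→f is +1. Two shifts are in play — +1 for a/e/i/o/u, +3 for every other letter.
On zip: z(cons)+3=c, i(vowel)+1=j, p(cons)+3=s.

cjs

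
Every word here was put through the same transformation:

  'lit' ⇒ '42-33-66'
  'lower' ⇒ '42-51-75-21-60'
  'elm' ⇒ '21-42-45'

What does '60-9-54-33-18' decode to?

rapid

With a=1..z=26, the number is 3·pos + 6.
Undoing it on 60-9-54-33-18: 60→(60−6)÷3=18=r, 9→(9−6)÷3=1=a, 54→(54−6)÷3=16=p, 33→(33−6)÷3=9=i, 18→(18−6)÷3=4=d.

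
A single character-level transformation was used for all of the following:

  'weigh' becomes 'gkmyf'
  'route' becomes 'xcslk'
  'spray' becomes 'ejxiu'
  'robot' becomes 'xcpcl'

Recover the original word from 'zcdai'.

Each letter's alphabet position (a=0..z=25) is mapped through 7·x+8 mod 26 — an affine cipher.
Undoing it on zcdai: z(25)→15·(25−8)≡21=v; c(2)→15·(2−8)≡14=o; d(3)→15·(3−8)≡3=d; a(0)→15·(0−8)≡10=k; i(8)→15·(8−8)≡0=a (all mod 26).

vodka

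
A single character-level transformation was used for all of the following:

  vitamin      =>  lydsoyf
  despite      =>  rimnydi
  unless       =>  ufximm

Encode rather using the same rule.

vsdhiv

v(21)→l(11) and i(8)→y(24) fit y≡17x+18 (mod 26); the inverse of 17 mod 26 is 23. Treating letters as 0–25, the rule is x ↦ 17x + 18 (mod 26).
On rather: r(17)→17·17+18≡21=v; a(0)→17·0+18≡18=s; t(19)→17·19+18≡3=d; h(7)→17·7+18≡7=h; e(4)→17·4+18≡8=i; r(17)→17·17+18≡21=v (all mod 26).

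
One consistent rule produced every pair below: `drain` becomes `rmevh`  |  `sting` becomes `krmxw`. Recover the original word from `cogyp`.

The output letters match the input read backwards, each shifted +4: drain reversed is niard. The word is reversed, then every letter is shifted forward by 4.
Reversing it on cogyp: shift back: c−4=y, o−4=k, g−4=c, y−4=u, p−4=l → ykcul; then reverse → lucky.

lucky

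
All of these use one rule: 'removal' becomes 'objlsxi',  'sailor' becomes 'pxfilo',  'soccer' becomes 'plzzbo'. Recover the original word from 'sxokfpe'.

varnish

Compare letters: r→o is +23, e→b is +23, m→j is +23 — a constant shift. This is a Caesar cipher with shift 23.
Decoding sxokfpe: s−23=v, x−23=a, o−23=r, k−23=n, f−23=i, p−23=s, e−23=h.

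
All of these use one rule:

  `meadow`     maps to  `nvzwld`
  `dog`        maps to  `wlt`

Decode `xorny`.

climb

Each pair mirrors across the alphabet (m↔n, e↔v, a↔z): positions sum to 25. This is the alphabet-reversal cipher (Atbash): a becomes z, b becomes y, etc.
Reversing it on xorny: x↔c, o↔l, r↔i, n↔m, y↔b.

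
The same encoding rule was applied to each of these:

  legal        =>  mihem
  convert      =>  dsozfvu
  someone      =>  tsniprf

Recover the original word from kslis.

joker

A repeating key of period 2 is used — shifts +1, +4 over and over.
Decoding kslis: k−1=j, s−4=o, l−1=k, i−4=e, s−1=r.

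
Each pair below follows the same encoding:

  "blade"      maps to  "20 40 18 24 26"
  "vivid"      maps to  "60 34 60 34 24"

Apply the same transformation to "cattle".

b(#2)→20 and l(#12)→40: differences scale by 2, so n = 2·pos + 16. The formula is n = 2×(alphabet index, a=1) + 16.
For cattle: c=3→22, a=1→18, t=20→56, t=20→56, l=12→40, e=5→26.

22 18 56 56 40 26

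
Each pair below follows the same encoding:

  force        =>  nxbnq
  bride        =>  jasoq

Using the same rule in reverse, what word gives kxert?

cough

In force: f→n is +8, o→x is +9, r→b is +10, c→n is +11 — the shift increases by 1 each position. Each letter shifts forward by (position + 8), i.e. 8, 9, 10, … — the shift grows by one for each successive letter.
Decoding kxert: k−8=c, x−9=o, e−10=u, r−11=g, t−12=h.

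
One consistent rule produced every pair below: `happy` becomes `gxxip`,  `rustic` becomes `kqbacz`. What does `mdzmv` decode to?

The output letters match the input read backwards, each shifted +8: happy reversed is yppah. Read the word backwards and shift each letter +8.
Decoding mdzmv: shift back: m−8=e, d−8=v, z−8=r, m−8=e, v−8=n → evren; then reverse → nerve.

nerve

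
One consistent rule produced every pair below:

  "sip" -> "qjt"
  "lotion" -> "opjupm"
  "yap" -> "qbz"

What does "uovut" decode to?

stunt

The output letters match the input read backwards, each shifted +1: sip reversed is pis. The word is reversed, then every letter is shifted forward by 1.
Reversing it on uovut: shift back: u−1=t, o−1=n, v−1=u, u−1=t, t−1=s → tnuts; then reverse → stunt.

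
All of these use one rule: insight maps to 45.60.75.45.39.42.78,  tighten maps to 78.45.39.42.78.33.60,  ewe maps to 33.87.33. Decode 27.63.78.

cot

i(#9)→45 and n(#14)→60: differences scale by 3, so n = 3·pos + 18. The formula is n = 3×(alphabet index, a=1) + 18.
Undoing it on 27.63.78: 27→(27−18)÷3=3=c, 63→(63−18)÷3=15=o, 78→(78−18)÷3=20=t.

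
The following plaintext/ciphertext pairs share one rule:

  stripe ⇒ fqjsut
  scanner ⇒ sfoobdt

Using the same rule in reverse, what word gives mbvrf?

The output letters match the input read backwards, each shifted +1: stripe reversed is epirts. The word is reversed, then every letter is shifted forward by 1.
Undoing it on mbvrf: shift back: m−1=l, b−1=a, v−1=u, r−1=q, f−1=e → lauqe; then reverse → equal.

equal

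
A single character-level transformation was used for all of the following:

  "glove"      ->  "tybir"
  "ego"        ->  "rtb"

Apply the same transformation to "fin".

sva

Compare letters: g→t is +13, l→y is +13, o→b is +13 — a constant shift. This is a Caesar cipher with shift 13.
On fin: f+13=s, i+13=v, n+13=a.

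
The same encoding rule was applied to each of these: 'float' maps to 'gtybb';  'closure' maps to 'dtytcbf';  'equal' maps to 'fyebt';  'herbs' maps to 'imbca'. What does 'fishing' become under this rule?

Shifts by position in float: pos 0: f→g (+1), pos 1: l→t (+8), pos 2: o→y (+10), pos 3: a→b (+1), pos 4: t→b (+8) — repeating every 3. It's a Vigenère-style cipher with numeric key [1,8,10]: position i shifts by key[i mod 3].
Applying it to fishing: f+1=g, i+8=q, s+10=c, h+1=i, i+8=q, n+10=x, g+1=h.

gqciqxh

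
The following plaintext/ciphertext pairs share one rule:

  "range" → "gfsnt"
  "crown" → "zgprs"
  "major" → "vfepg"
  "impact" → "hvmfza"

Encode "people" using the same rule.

This is an affine cipher: with a=0,…,z=25, each position x becomes (23x+5) mod 26.
On people: p(15)→23·15+5≡12=m; e(4)→23·4+5≡19=t; o(14)→23·14+5≡15=p; p(15)→23·15+5≡12=m; l(11)→23·11+5≡24=y; e(4)→23·4+5≡19=t (all mod 26).

mtpmyt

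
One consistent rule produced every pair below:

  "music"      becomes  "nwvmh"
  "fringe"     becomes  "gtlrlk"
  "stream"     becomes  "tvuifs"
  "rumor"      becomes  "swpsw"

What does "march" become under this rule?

ncugm

In music: m→n is +1, u→w is +2, s→v is +3, i→m is +4 — the shift increases by 1 each position. The shift increases by 1 at each position, starting from +1: 1, 2, 3, ….
For march: m+1=n, a+2=c, r+3=u, c+4=g, h+5=m.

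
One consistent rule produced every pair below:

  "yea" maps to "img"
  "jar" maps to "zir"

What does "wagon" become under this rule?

vwoie

The output letters match the input read backwards, each shifted +8: yea reversed is aey. Two steps: reverse the string, then apply a Caesar shift of +8.
Applying it to wagon: reverse → nogaw; then shift: n+8=v, o+8=w, g+8=o, a+8=i, w+8=e.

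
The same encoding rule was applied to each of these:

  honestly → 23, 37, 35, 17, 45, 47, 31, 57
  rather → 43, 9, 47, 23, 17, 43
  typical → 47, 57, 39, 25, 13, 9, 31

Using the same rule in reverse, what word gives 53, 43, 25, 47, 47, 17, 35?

written

h(#8)→23 and o(#15)→37: differences scale by 2, so n = 2·pos + 7. With a=1..z=26, the number is 2·pos + 7.
Decoding 53, 43, 25, 47, 47, 17, 35: 53→(53−7)÷2=23=w, 43→(43−7)÷2=18=r, 25→(25−7)÷2=9=i, 47→(47−7)÷2=20=t, 47→(47−7)÷2=20=t, 17→(17−7)÷2=5=e, 35→(35−7)÷2=14=n.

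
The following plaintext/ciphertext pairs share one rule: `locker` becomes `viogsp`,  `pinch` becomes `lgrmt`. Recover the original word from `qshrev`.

The output letters match the input read backwards, each shifted +4: locker reversed is rekcol. Read the word backwards and shift each letter +4.
Undoing it on qshrev: shift back: q−4=m, s−4=o, h−4=d, r−4=n, e−4=a, v−4=r → modnar; then reverse → random.

random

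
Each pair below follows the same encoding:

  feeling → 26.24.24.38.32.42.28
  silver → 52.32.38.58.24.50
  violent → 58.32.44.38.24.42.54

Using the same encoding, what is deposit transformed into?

The formula is n = 2×(alphabet index, a=1) + 14.
On deposit: d=4→22, e=5→24, p=16→46, o=15→44, s=19→52, i=9→32, t=20→54.

22.24.46.44.52.32.54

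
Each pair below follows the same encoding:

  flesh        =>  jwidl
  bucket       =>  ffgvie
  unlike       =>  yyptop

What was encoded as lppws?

Shifts by position in flesh: pos 0: f→j (+4), pos 1: l→w (+11), pos 2: e→i (+4), pos 3: s→d (+11) — repeating every 2. A repeating key of period 2 is used — shifts +4, +11 over and over.
Decoding lppws: l−4=h, p−11=e, p−4=l, w−11=l, s−4=o.

hello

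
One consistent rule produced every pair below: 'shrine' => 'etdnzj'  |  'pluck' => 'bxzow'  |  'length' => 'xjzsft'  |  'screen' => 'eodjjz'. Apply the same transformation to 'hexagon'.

tjjfstz

The shift depends on letter class: consonant s→e is +12, but vowel i→n is +5. Vowels shift forward by 5 and consonants shift forward by 12.
On hexagon: h(cons)+12=t, e(vowel)+5=j, x(cons)+12=j, a(vowel)+5=f, g(cons)+12=s, o(vowel)+5=t, n(cons)+12=z.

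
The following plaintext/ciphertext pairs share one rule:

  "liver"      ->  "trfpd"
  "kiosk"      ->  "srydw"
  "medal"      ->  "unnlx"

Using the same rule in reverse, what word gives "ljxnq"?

Letter i (0-indexed) is shifted by i+8, so successive shifts are 8, 9, 10, ….
Reversing it on ljxnq: l−8=d, j−9=a, x−10=n, n−11=c, q−12=e.

dance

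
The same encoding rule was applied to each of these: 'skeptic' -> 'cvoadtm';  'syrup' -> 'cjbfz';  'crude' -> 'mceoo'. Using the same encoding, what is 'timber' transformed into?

dtwmoc

Shifts by position in skeptic: pos 0: s→c (+10), pos 1: k→v (+11), pos 2: e→o (+10), pos 3: p→a (+11) — repeating every 2. It's a Vigenère-style cipher with numeric key [10,11]: position i shifts by key[i mod 2].
On timber: t+10=d, i+11=t, m+10=w, b+11=m, e+10=o, r+11=c.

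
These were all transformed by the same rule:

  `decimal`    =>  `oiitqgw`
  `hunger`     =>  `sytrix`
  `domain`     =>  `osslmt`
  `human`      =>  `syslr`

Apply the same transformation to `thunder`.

The shifts repeat in a cycle of length 3: positions 0,1,… shift by +11, +4, +6, then the pattern repeats.
For thunder: t+11=e, h+4=l, u+6=a, n+11=y, d+4=h, e+6=k, r+11=c.

elayhkc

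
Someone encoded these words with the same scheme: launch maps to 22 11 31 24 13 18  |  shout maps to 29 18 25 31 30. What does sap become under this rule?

29 11 26

l is letter #12 and maps to 22: an offset of 10. Each letter is replaced by its alphabet position (a=1..z=26) + 10.
Applying it to sap: s=19→29, a=1→11, p=16→26.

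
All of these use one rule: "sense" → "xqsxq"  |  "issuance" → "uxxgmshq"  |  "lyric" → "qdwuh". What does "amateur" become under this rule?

mrmyqgw

The shift depends on letter class: consonant s→x is +5, but vowel e→q is +12. The rule splits by letter class: vowels +12, consonants +5.
For amateur: a(vowel)+12=m, m(cons)+5=r, a(vowel)+12=m, t(cons)+5=y, e(vowel)+12=q, u(vowel)+12=g, r(cons)+5=w.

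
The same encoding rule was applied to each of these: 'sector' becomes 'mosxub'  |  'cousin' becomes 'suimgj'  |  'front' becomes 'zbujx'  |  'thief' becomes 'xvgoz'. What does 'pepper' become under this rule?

foffob

s(18)→m(12) and e(4)→o(14) fit y≡11x+22 (mod 26); the inverse of 11 mod 26 is 19. Treating letters as 0–25, the rule is x ↦ 11x + 22 (mod 26).
For pepper: p(15)→11·15+22≡5=f; e(4)→11·4+22≡14=o; p(15)→11·15+22≡5=f; p(15)→11·15+22≡5=f; e(4)→11·4+22≡14=o; r(17)→11·17+22≡1=b (all mod 26).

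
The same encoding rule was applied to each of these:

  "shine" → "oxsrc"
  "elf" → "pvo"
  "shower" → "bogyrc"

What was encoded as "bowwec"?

summer

The output letters match the input read backwards, each shifted +10: shine reversed is enihs. Two steps: reverse the string, then apply a Caesar shift of +10.
Reversing it on bowwec: shift back: b−10=r, o−10=e, w−10=m, w−10=m, e−10=u, c−10=s → remmus; then reverse → summer.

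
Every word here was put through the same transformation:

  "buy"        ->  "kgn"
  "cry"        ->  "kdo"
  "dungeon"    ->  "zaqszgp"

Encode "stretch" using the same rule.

The output letters match the input read backwards, each shifted +12: buy reversed is yub. The word is reversed, then every letter is shifted forward by 12.
For stretch: reverse → hcterts; then shift: h+12=t, c+12=o, t+12=f, e+12=q, r+12=d, t+12=f, s+12=e.

tofqdfe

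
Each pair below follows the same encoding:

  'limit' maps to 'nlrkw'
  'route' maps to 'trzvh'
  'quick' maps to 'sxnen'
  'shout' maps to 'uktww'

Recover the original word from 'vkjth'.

A repeating key of period 3 is used — shifts +2, +3, +5 over and over.
Reversing it on vkjth: v−2=t, k−3=h, j−5=e, t−2=r, h−3=e.

there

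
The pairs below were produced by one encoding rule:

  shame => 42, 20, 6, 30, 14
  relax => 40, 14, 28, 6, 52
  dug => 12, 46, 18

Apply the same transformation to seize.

42, 14, 22, 56, 14

s(#19)→42 and h(#8)→20: differences scale by 2, so n = 2·pos + 4. Each letter becomes 2×(its alphabet position, a=1..z=26) + 4.
Applying it to seize: s=19→42, e=5→14, i=9→22, z=26→56, e=5→14.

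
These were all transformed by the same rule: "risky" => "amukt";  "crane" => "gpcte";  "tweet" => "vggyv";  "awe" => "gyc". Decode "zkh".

The output letters match the input read backwards, each shifted +2: risky reversed is yksir. Two steps: reverse the string, then apply a Caesar shift of +2.
Undoing it on zkh: shift back: z−2=x, k−2=i, h−2=f → xif; then reverse → fix.

fix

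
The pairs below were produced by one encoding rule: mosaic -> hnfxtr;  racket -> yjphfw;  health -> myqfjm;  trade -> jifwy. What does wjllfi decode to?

Read the word backwards and shift each letter +5.
Decoding wjllfi: shift back: w−5=r, j−5=e, l−5=g, l−5=g, f−5=a, i−5=d → reggad; then reverse → dagger.

dagger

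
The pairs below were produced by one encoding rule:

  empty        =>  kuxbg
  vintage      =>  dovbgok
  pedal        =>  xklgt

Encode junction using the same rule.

ravkbouv

The shift depends on letter class: consonant m→u is +8, but vowel e→k is +6. The rule splits by letter class: vowels +6, consonants +8.
Applying it to junction: j(cons)+8=r, u(vowel)+6=a, n(cons)+8=v, c(cons)+8=k, t(cons)+8=b, i(vowel)+6=o, o(vowel)+6=u, n(cons)+8=v.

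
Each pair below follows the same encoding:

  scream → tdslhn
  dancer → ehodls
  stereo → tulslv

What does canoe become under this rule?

The shift depends on letter class: consonant s→t is +1, but vowel e→l is +7. The rule splits by letter class: vowels +7, consonants +1.
Applying it to canoe: c(cons)+1=d, a(vowel)+7=h, n(cons)+1=o, o(vowel)+7=v, e(vowel)+7=l.

dhovl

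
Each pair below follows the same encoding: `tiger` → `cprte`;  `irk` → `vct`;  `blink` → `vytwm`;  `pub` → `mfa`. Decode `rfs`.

The output letters match the input read backwards, each shifted +11: tiger reversed is regit. Read the word backwards and shift each letter +11.
Decoding rfs: shift back: r−11=g, f−11=u, s−11=h → guh; then reverse → hug.

hug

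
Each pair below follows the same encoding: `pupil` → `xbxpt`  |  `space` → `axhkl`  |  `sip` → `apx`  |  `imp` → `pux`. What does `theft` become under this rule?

bplnb

The shift depends on letter class: consonant p→x is +8, but vowel u→b is +7. The rule splits by letter class: vowels +7, consonants +8.
Applying it to theft: t(cons)+8=b, h(cons)+8=p, e(vowel)+7=l, f(cons)+8=n, t(cons)+8=b.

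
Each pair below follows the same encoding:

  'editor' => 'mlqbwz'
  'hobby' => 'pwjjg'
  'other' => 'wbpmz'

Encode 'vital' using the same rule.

Every letter moves 8 places later in the alphabet, wrapping around z→a.
On vital: v+8=d, i+8=q, t+8=b, a+8=i, l+8=t.

dqbit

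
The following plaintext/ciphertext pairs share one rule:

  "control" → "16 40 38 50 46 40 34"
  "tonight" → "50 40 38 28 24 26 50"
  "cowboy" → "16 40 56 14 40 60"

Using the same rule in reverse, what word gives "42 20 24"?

peg

Each letter becomes 2×(its alphabet position, a=1..z=26) + 10.
Decoding 42 20 24: 42→(42−10)÷2=16=p, 20→(20−10)÷2=5=e, 24→(24−10)÷2=7=g.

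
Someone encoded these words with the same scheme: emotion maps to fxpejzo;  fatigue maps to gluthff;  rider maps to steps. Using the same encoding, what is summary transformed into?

tfnxbcz

Shifts by position in emotion: pos 0: e→f (+1), pos 1: m→x (+11), pos 2: o→p (+1), pos 3: t→e (+11) — repeating every 2. The shifts repeat in a cycle of length 2: positions 0,1,… shift by +1, +11, then the pattern repeats.
For summary: s+1=t, u+11=f, m+1=n, m+11=x, a+1=b, r+11=c, y+1=z.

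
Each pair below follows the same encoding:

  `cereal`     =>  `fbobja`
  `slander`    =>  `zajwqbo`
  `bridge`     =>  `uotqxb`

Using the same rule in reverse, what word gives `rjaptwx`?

c(2)→f(5) and e(4)→b(1) fit y≡11x+9 (mod 26); the inverse of 11 mod 26 is 19. Each letter's alphabet position (a=0..z=25) is mapped through 11·x+9 mod 26 — an affine cipher.
Reversing it on rjaptwx: r(17)→19·(17−9)≡22=w; j(9)→19·(9−9)≡0=a; a(0)→19·(0−9)≡11=l; p(15)→19·(15−9)≡10=k; t(19)→19·(19−9)≡8=i; w(22)→19·(22−9)≡13=n; x(23)→19·(23−9)≡6=g (all mod 26).

walking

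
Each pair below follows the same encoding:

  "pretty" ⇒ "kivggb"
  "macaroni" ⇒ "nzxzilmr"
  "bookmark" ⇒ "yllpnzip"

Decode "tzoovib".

gallery

Each letter's alphabet position (a=0..z=25) is mapped through 25·x+25 mod 26 — an affine cipher.
Reversing it on tzoovib: t(19)→25·(19−25)≡6=g; z(25)→25·(25−25)≡0=a; o(14)→25·(14−25)≡11=l; o(14)→25·(14−25)≡11=l; v(21)→25·(21−25)≡4=e; i(8)→25·(8−25)≡17=r; b(1)→25·(1−25)≡24=y (all mod 26).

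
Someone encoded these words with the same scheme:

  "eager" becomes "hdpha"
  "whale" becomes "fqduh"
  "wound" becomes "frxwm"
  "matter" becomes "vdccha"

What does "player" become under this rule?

yudhha

The shift depends on letter class: consonant g→p is +9, but vowel e→h is +3. The rule splits by letter class: vowels +3, consonants +9.
On player: p(cons)+9=y, l(cons)+9=u, a(vowel)+3=d, y(cons)+9=h, e(vowel)+3=h, r(cons)+9=a.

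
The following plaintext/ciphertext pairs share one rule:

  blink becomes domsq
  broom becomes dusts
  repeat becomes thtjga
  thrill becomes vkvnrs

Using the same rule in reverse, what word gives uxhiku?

In blink: b→d is +2, l→o is +3, i→m is +4, n→s is +5 — the shift increases by 1 each position. Letter i (0-indexed) is shifted by i+2, so successive shifts are 2, 3, 4, ….
Reversing it on uxhiku: u−2=s, x−3=u, h−4=d, i−5=d, k−6=e, u−7=n.

sudden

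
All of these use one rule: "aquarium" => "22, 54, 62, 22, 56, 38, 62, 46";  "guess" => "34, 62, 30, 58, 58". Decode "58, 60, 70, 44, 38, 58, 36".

stylish

a(#1)→22 and q(#17)→54: differences scale by 2, so n = 2·pos + 20. Each letter becomes 2×(its alphabet position, a=1..z=26) + 20.
Undoing it on 58, 60, 70, 44, 38, 58, 36: 58→(58−20)÷2=19=s, 60→(60−20)÷2=20=t, 70→(70−20)÷2=25=y, 44→(44−20)÷2=12=l, 38→(38−20)÷2=9=i, 58→(58−20)÷2=19=s, 36→(36−20)÷2=8=h.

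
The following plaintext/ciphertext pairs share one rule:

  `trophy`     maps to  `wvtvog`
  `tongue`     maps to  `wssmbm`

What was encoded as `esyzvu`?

Letter i (0-indexed) is shifted by i+3, so successive shifts are 3, 4, 5, ….
Undoing it on esyzvu: e−3=b, s−4=o, y−5=t, z−6=t, v−7=o, u−8=m.

bottom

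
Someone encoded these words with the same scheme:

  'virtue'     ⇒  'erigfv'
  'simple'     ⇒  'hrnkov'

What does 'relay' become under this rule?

ivozb

Each pair mirrors across the alphabet (v↔e, i↔r, r↔i): positions sum to 25. Each letter is replaced by its mirror in the alphabet: a↔z, b↔y, c↔x, and so on (the Atbash cipher).
Applying it to relay: r↔i, e↔v, l↔o, a↔z, y↔b.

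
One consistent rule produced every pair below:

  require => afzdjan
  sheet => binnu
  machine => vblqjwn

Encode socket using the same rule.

bpltfc

A repeating key of period 3 is used — shifts +9, +1, +9 over and over.
On socket: s+9=b, o+1=p, c+9=l, k+9=t, e+1=f, t+9=c.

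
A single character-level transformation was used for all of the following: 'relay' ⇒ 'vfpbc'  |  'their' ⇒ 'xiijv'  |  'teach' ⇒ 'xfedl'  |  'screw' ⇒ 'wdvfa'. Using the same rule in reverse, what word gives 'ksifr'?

Shifts by position in relay: pos 0: r→v (+4), pos 1: e→f (+1), pos 2: l→p (+4), pos 3: a→b (+1) — repeating every 2. A repeating key of period 2 is used — shifts +4, +1 over and over.
Reversing it on ksifr: k−4=g, s−1=r, i−4=e, f−1=e, r−4=n.

green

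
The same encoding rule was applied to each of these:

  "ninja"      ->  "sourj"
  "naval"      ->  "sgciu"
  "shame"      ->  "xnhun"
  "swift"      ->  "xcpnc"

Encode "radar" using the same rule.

wgkia

In ninja: n→s is +5, i→o is +6, n→u is +7, j→r is +8 — the shift increases by 1 each position. Each letter shifts forward by (position + 5), i.e. 5, 6, 7, … — the shift grows by one for each successive letter.
On radar: r+5=w, a+6=g, d+7=k, a+8=i, r+9=a.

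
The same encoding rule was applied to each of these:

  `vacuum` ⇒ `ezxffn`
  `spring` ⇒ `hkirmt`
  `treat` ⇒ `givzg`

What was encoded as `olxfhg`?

This is the alphabet-reversal cipher (Atbash): a becomes z, b becomes y, etc.
Reversing it on olxfhg: o↔l, l↔o, x↔c, f↔u, h↔s, g↔t.

locust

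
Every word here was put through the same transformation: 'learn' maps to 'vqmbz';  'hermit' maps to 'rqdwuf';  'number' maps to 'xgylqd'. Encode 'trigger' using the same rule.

A repeating key of period 3 is used — shifts +10, +12, +12 over and over.
On trigger: t+10=d, r+12=d, i+12=u, g+10=q, g+12=s, e+12=q, r+10=b.

dduqsqb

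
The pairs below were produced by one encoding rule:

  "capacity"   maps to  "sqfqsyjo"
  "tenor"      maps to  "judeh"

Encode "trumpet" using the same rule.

jhkcfuj

Compare letters: c→s is +16, a→q is +16, p→f is +16 — a constant shift. This is a Caesar cipher with shift 16.
On trumpet: t+16=j, r+16=h, u+16=k, m+16=c, p+16=f, e+16=u, t+16=j.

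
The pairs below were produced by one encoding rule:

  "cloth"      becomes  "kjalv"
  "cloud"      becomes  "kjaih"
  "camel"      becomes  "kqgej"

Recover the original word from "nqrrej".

barrel

Each letter's alphabet position (a=0..z=25) is mapped through 23·x+16 mod 26 — an affine cipher.
Reversing it on nqrrej: n(13)→17·(13−16)≡1=b; q(16)→17·(16−16)≡0=a; r(17)→17·(17−16)≡17=r; r(17)→17·(17−16)≡17=r; e(4)→17·(4−16)≡4=e; j(9)→17·(9−16)≡11=l (all mod 26).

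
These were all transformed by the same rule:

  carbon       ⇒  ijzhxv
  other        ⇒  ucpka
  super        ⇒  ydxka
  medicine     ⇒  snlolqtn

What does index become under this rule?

Shifts by position in carbon: pos 0: c→i (+6), pos 1: a→j (+9), pos 2: r→z (+8), pos 3: b→h (+6), pos 4: o→x (+9), pos 5: n→v (+8) — repeating every 3. A repeating key of period 3 is used — shifts +6, +9, +8 over and over.
Applying it to index: i+6=o, n+9=w, d+8=l, e+6=k, x+9=g.

owlkg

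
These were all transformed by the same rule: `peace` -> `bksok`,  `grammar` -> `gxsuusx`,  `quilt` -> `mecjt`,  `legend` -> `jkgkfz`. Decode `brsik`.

p(15)→b(1) and e(4)→k(10) fit y≡11x+18 (mod 26); the inverse of 11 mod 26 is 19. This is an affine cipher: with a=0,…,z=25, each position x becomes (11x+18) mod 26.
Decoding brsik: b(1)→19·(1−18)≡15=p; r(17)→19·(17−18)≡7=h; s(18)→19·(18−18)≡0=a; i(8)→19·(8−18)≡18=s; k(10)→19·(10−18)≡4=e (all mod 26).

phase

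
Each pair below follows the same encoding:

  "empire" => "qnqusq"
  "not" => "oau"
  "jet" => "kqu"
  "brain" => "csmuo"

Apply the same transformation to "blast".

Vowels shift forward by 12 and consonants shift forward by 1.
For blast: b(cons)+1=c, l(cons)+1=m, a(vowel)+12=m, s(cons)+1=t, t(cons)+1=u.

cmmtu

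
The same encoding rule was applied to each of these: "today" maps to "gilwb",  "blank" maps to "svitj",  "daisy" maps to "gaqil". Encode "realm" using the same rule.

utimz

The output letters match the input read backwards, each shifted +8: today reversed is yadot. Two steps: reverse the string, then apply a Caesar shift of +8.
For realm: reverse → mlaer; then shift: m+8=u, l+8=t, a+8=i, e+8=m, r+8=z.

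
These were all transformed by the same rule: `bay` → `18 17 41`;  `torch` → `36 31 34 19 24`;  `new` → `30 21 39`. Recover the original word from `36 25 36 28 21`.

b is letter #2 and maps to 18: an offset of 16. Letters become their 1-based position plus 16 (so a→17, b→18, …).
Reversing it on 36 25 36 28 21: 36→(36−16)÷1=20=t, 25→(25−16)÷1=9=i, 36→(36−16)÷1=20=t, 28→(28−16)÷1=12=l, 21→(21−16)÷1=5=e.

title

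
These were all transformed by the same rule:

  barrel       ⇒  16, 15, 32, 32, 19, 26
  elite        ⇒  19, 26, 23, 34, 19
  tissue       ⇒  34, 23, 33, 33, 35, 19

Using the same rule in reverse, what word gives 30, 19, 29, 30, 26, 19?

people

Letters become their 1-based position plus 14 (so a→15, b→16, …).
Undoing it on 30, 19, 29, 30, 26, 19: 30→(30−14)÷1=16=p, 19→(19−14)÷1=5=e, 29→(29−14)÷1=15=o, 30→(30−14)÷1=16=p, 26→(26−14)÷1=12=l, 19→(19−14)÷1=5=e.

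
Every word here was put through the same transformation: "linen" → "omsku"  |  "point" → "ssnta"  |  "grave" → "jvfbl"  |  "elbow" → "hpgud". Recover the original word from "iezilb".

faucet

Letter i (0-indexed) is shifted by i+3, so successive shifts are 3, 4, 5, ….
Decoding iezilb: i−3=f, e−4=a, z−5=u, i−6=c, l−7=e, b−8=t.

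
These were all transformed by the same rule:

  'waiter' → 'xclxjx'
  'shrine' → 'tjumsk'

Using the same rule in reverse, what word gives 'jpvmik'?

In waiter: w→x is +1, a→c is +2, i→l is +3, t→x is +4 — the shift increases by 1 each position. The shift increases by 1 at each position, starting from +1: 1, 2, 3, ….
Reversing it on jpvmik: j−1=i, p−2=n, v−3=s, m−4=i, i−5=d, k−6=e.

inside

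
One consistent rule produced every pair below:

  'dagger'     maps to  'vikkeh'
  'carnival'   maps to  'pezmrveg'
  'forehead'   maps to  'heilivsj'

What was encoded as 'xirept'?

planet

The output letters match the input read backwards, each shifted +4: dagger reversed is reggad. The word is reversed, then every letter is shifted forward by 4.
Undoing it on xirept: shift back: x−4=t, i−4=e, r−4=n, e−4=a, p−4=l, t−4=p → tenalp; then reverse → planet.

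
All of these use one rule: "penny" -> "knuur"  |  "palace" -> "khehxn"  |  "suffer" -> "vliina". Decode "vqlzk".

stump

Each letter's alphabet position (a=0..z=25) is mapped through 21·x+7 mod 26 — an affine cipher.
Undoing it on vqlzk: v(21)→5·(21−7)≡18=s; q(16)→5·(16−7)≡19=t; l(11)→5·(11−7)≡20=u; z(25)→5·(25−7)≡12=m; k(10)→5·(10−7)≡15=p (all mod 26).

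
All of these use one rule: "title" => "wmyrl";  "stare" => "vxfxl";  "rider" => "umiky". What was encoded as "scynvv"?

python

The shift increases by 1 at each position, starting from +3: 3, 4, 5, ….
Reversing it on scynvv: s−3=p, c−4=y, y−5=t, n−6=h, v−7=o, v−8=n.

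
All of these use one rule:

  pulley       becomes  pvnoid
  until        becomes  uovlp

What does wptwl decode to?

In pulley: p→p is +0, u→v is +1, l→n is +2, l→o is +3 — the shift increases by 1 each position. The shift increases by 1 at each position, starting from +0: 0, 1, 2, ….
Decoding wptwl: w−0=w, p−1=o, t−2=r, w−3=t, l−4=h.

worth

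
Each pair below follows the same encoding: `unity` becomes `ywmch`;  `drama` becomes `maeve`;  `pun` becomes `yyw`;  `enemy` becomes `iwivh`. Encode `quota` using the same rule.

The shift depends on letter class: consonant n→w is +9, but vowel u→y is +4. Two shifts are in play — +4 for a/e/i/o/u, +9 for every other letter.
For quota: q(cons)+9=z, u(vowel)+4=y, o(vowel)+4=s, t(cons)+9=c, a(vowel)+4=e.

zysce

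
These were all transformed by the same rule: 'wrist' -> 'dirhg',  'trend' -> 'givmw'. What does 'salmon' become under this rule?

Each pair mirrors across the alphabet (w↔d, r↔i, i↔r): positions sum to 25. Letters are reflected about the middle of the alphabet (position → 25−position): Atbash.
On salmon: s↔h, a↔z, l↔o, m↔n, o↔l, n↔m.

hzonlm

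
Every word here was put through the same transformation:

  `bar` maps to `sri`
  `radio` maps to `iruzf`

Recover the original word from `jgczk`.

This is a Caesar cipher with shift 17.
Reversing it on jgczk: j−17=s, g−17=p, c−17=l, z−17=i, k−17=t.

split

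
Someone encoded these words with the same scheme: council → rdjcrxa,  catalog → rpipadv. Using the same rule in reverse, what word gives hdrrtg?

soccer

Compare letters: c→r is +15, o→d is +15, u→j is +15 — a constant shift. This is a Caesar cipher with shift 15.
Undoing it on hdrrtg: h−15=s, d−15=o, r−15=c, r−15=c, t−15=e, g−15=r.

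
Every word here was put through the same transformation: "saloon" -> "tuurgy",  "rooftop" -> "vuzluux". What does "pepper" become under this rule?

The output letters match the input read backwards, each shifted +6: saloon reversed is noolas. Two steps: reverse the string, then apply a Caesar shift of +6.
On pepper: reverse → reppep; then shift: r+6=x, e+6=k, p+6=v, p+6=v, e+6=k, p+6=v.

xkvvkv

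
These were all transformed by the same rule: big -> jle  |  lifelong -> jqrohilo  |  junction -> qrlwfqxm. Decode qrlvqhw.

The output letters match the input read backwards, each shifted +3: big reversed is gib. The word is reversed, then every letter is shifted forward by 3.
Undoing it on qrlvqhw: shift back: q−3=n, r−3=o, l−3=i, v−3=s, q−3=n, h−3=e, w−3=t → noisnet; then reverse → tension.

tension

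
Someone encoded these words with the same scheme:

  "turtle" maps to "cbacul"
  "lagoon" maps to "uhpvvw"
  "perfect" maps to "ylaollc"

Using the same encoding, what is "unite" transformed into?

Vowels shift forward by 7 and consonants shift forward by 9.
Applying it to unite: u(vowel)+7=b, n(cons)+9=w, i(vowel)+7=p, t(cons)+9=c, e(vowel)+7=l.

bwpcl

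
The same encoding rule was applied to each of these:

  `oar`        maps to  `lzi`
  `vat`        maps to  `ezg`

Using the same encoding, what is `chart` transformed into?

Each pair mirrors across the alphabet (o↔l, a↔z, r↔i): positions sum to 25. Letters are reflected about the middle of the alphabet (position → 25−position): Atbash.
For chart: c↔x, h↔s, a↔z, r↔i, t↔g.

xszig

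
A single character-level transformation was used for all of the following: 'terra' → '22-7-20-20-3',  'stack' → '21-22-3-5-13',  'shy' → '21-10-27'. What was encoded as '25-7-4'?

web

t is letter #20 and maps to 22: an offset of 2. The number is (letter's place in the alphabet, a=1) + 2.
Undoing it on 25-7-4: 25→(25−2)÷1=23=w, 7→(7−2)÷1=5=e, 4→(4−2)÷1=2=b.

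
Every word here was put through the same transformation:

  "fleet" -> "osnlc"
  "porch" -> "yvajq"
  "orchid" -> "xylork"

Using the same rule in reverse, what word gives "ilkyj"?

zebra

Shifts by position in fleet: pos 0: f→o (+9), pos 1: l→s (+7), pos 2: e→n (+9), pos 3: e→l (+7) — repeating every 2. A repeating key of period 2 is used — shifts +9, +7 over and over.
Reversing it on ilkyj: i−9=z, l−7=e, k−9=b, y−7=r, j−9=a.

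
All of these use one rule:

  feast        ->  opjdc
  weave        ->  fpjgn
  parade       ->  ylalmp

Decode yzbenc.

poster

A repeating key of period 2 is used — shifts +9, +11 over and over.
Reversing it on yzbenc: y−9=p, z−11=o, b−9=s, e−11=t, n−9=e, c−11=r.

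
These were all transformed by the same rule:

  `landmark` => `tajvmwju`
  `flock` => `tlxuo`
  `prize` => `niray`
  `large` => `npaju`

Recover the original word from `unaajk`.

The output letters match the input read backwards, each shifted +9: landmark reversed is kramdnal. The word is reversed, then every letter is shifted forward by 9.
Reversing it on unaajk: shift back: u−9=l, n−9=e, a−9=r, a−9=r, j−9=a, k−9=b → lerrab; then reverse → barrel.

barrel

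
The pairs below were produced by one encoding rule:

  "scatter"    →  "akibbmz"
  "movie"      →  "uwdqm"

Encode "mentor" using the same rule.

Compare letters: s→a is +8, c→k is +8, a→i is +8 — a constant shift. It's a constant shift of +8 (ROT8).
On mentor: m+8=u, e+8=m, n+8=v, t+8=b, o+8=w, r+8=z.

umvbwz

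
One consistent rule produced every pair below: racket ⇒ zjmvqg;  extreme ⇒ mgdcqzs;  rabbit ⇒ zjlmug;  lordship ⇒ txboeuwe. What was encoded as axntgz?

sodium

In racket: r→z is +8, a→j is +9, c→m is +10, k→v is +11 — the shift increases by 1 each position. Each letter shifts forward by (position + 8), i.e. 8, 9, 10, … — the shift grows by one for each successive letter.
Reversing it on axntgz: a−8=s, x−9=o, n−10=d, t−11=i, g−12=u, z−13=m.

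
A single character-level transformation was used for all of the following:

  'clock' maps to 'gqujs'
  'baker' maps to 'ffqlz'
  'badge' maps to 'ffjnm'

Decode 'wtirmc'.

In clock: c→g is +4, l→q is +5, o→u is +6, c→j is +7 — the shift increases by 1 each position. Letter i (0-indexed) is shifted by i+4, so successive shifts are 4, 5, 6, ….
Reversing it on wtirmc: w−4=s, t−5=o, i−6=c, r−7=k, m−8=e, c−9=t.

socket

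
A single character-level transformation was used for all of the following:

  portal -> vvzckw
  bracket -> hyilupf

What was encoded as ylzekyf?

In portal: p→v is +6, o→v is +7, r→z is +8, t→c is +9 — the shift increases by 1 each position. Each letter shifts forward by (position + 6), i.e. 6, 7, 8, … — the shift grows by one for each successive letter.
Reversing it on ylzekyf: y−6=s, l−7=e, z−8=r, e−9=v, k−10=a, y−11=n, f−12=t.

servant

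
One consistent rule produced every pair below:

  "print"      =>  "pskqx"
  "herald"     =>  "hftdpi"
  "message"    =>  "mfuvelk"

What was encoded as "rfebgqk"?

recycle

Letter i (0-indexed) is shifted by i+0, so successive shifts are 0, 1, 2, ….
Decoding rfebgqk: r−0=r, f−1=e, e−2=c, b−3=y, g−4=c, q−5=l, k−6=e.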